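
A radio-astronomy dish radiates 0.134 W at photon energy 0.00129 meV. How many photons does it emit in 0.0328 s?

Total energy: E_total = P·t = 0.134 × 0.0328 = 0.004395 J.
Per-photon energy: E = 2.067 × 10^-25 J.
N = E_total / E_photon = 2.13 × 10^22.

2.13 × 10^22 photons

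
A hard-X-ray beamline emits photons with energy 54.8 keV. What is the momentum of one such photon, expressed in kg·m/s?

Take c = 2.99792458e8 m/s, 1 eV = 1.602176634e-19 J.
Convert to SI: E = 54.8 keV = 8.7799e-15 J.
The photon relation is p = E/c, giving p = 2.929e-23 kg·m/s.
So p ≈ 2.93e-23 kg·m/s.

2.93e-23 kg·m/s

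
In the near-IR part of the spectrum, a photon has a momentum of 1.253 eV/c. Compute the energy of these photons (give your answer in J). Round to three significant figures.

Take c = 2.99792458 × 10^8 m/s, 1 eV = 1.602176634 × 10^-19 J.
Convert to SI: p = 1.253 eV/c = 6.6964 × 10^-28 kg·m/s.
Apply E = pc: E = 2.008 × 10^-19 J.
So E ≈ 2.01 × 10^-19 J.

2.01 × 10^-19 J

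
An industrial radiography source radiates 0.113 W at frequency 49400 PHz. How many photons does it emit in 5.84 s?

Total energy: E_total = P·t = 0.113 × 5.84 = 0.6599 J.
Per-photon energy: E = 3.273e-14 J.
N = E_total / E_photon = 2.02e13.

2.02e13 photons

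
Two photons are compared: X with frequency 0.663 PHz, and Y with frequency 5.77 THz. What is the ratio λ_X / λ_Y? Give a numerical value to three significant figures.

8.70e-3

λ_X = 4.522e-7 m (from frequency = 0.663 PHz, via λ = c/f).
λ_Y = 5.196e-5 m (from frequency = 5.77 THz, via λ = c/f).
Ratio = 4.522e-7 / 5.196e-5 = 8.70e-3.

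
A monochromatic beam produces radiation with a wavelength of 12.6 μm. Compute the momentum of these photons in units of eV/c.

First convert: λ = 12.6 μm = 1.26 × 10^-5 m.
For a photon p = h/λ, so p = 5.259 × 10^-29 kg·m/s.
Converting to eV/c: p = 0.09840 eV/c ≈ 0.0984 eV/c.

0.0984 eV/c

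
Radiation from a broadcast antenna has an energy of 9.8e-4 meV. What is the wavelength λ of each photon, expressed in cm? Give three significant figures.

127 cm

In SI units: E = 9.8e-4 meV = 1.5701e-25 J.
Since λ = hc/E for a photon, λ = 1.265 m.
Converting to cm: λ = 126.5 cm ≈ 127 cm.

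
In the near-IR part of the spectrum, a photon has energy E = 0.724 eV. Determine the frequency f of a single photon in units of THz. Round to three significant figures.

175 THz

Use h = 6.62607015 × 10^-34 J·s, 1 eV = 1.602176634 × 10^-19 J.
In SI units: E = 0.724 eV = 1.1600 × 10^-19 J.
The photon relation is f = E/h, giving f = 1.751 × 10^14 Hz.
Converting to THz: f = 175.1 THz ≈ 175 THz.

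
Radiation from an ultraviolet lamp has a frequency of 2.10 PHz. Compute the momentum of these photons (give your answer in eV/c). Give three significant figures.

First convert: f = 2.10 PHz = 2.10·10^15 Hz.
For a photon p = hf/c, so p = 4.641·10^-27 kg·m/s.
Converting to eV/c: p = 8.685 eV/c ≈ 8.68 eV/c.

8.68 eV/c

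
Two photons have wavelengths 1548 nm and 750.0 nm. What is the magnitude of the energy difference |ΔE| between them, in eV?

0.852 eV

Using E = hc/λ: E₁ = 1.2832e-19 J, E₂ = 2.6486e-19 J.
|ΔE| = |1.2832e-19 − 2.6486e-19| = 1.37e-19 J = 0.852 eV.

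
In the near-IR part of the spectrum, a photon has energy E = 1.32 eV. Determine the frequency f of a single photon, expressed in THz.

Take h = 6.62607015 × 10^-34 J·s, 1 eV = 1.602176634 × 10^-19 J.
First convert: E = 1.32 eV = 2.1149 × 10^-19 J.
Since f = E/h for a photon, f = 3.192 × 10^14 Hz.
Converting to THz: f = 319.2 THz ≈ 319 THz.

319 THz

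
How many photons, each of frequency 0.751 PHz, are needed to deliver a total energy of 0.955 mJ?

Per-photon energy: E = 4.976·10^-19 J (from frequency = 0.751 PHz).
N = E_total / E_photon = 9.55·10^-4 J / 4.976·10^-19 J = 1.92·10^15.

1.92·10^15 photons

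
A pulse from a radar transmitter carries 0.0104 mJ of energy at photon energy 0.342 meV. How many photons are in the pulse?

Per-photon energy: E = 5.479 × 10^-23 J (from energy = 0.342 meV).
N = E_total / E_photon = 1.04 × 10^-5 J / 5.479 × 10^-23 J = 1.90 × 10^17.

1.90 × 10^17 photons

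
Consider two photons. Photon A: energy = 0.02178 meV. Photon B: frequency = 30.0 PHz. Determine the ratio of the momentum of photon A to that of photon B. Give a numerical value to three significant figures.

p_A = 1.164·10^-32 kg·m/s (from energy = 0.02178 meV, via p = E/c).
p_B = 6.631·10^-26 kg·m/s (from frequency = 30.0 PHz, via p = hf/c).
Ratio = 1.164·10^-32 / 6.631·10^-26 = 1.76·10^-7.

1.76·10^-7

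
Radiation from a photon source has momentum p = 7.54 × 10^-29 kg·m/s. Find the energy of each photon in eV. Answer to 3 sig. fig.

Take c = 2.99792458 × 10^8 m/s, 1 eV = 1.602176634 × 10^-19 J.
For a photon E = pc, so E = 2.260 × 10^-20 J.
Converting to eV: E = 0.1411 eV ≈ 0.141 eV.

0.141 eV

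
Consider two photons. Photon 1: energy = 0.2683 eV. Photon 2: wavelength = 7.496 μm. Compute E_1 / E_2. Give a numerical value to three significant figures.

E_1 = 4.299e-20 J (from energy = 0.2683 eV, via E given directly).
E_2 = 2.650e-20 J (from wavelength = 7.496 μm, via E = hc/λ).
Ratio = 4.299e-20 / 2.650e-20 = 1.62.

1.62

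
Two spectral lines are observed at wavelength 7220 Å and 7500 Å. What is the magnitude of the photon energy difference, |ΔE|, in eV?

Using E = hc/λ: E₁ = 2.751e-19 J, E₂ = 2.649e-19 J.
|ΔE| = |2.751e-19 − 2.649e-19| = 1.03e-20 J = 0.0641 eV.

0.0641 eV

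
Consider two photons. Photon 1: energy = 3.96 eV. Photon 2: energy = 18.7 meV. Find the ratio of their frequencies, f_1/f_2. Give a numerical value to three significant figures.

f_1 = 9.575 × 10^14 Hz (from energy = 3.96 eV, via f = E/h).
f_2 = 4.522 × 10^12 Hz (from energy = 18.7 meV, via f = E/h).
Ratio = 9.575 × 10^14 / 4.522 × 10^12 = 212.

212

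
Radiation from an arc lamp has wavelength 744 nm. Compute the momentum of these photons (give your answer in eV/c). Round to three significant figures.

Convert to SI: λ = 744 nm = 7.44 × 10^-7 m.
The photon relation is p = h/λ, giving p = 8.906 × 10^-28 kg·m/s.
Converting to eV/c: p = 1.666 eV/c ≈ 1.67 eV/c.

1.67 eV/c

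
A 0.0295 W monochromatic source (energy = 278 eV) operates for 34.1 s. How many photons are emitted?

Total energy: E_total = P·t = 0.0295 × 34.1 = 1.006 J.
Per-photon energy: E = 4.454e-17 J.
N = E_total / E_photon = 2.26e16.

2.26e16 photons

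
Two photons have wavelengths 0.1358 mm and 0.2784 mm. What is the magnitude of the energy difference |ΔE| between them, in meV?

Using E = hc/λ: E₁ = 1.4628e-21 J, E₂ = 7.1352e-22 J.
|ΔE| = |1.4628e-21 − 7.1352e-22| = 7.49e-22 J = 4.68 meV.

4.68 meV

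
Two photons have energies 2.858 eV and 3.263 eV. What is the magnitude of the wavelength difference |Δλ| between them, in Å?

Using λ = hc/E: λ₁ = 4.3381e-7 m, λ₂ = 3.7997e-7 m.
|Δλ| = |4.3381e-7 − 3.7997e-7| = 5.38e-8 m = 538 Å.

538 Å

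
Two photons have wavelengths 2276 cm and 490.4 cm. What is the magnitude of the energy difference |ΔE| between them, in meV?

1.98e-4 meV

Using E = hc/λ: E₁ = 8.7278e-27 J, E₂ = 4.0507e-26 J.
|ΔE| = |8.7278e-27 − 4.0507e-26| = 3.18e-26 J = 1.98e-4 meV.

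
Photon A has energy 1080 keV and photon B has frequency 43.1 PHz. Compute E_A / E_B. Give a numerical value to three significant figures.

E_A = 1.730·10^-13 J (from energy = 1080 keV, via E given directly).
E_B = 2.856·10^-17 J (from frequency = 43.1 PHz, via E = hf).
Ratio = 1.730·10^-13 / 2.856·10^-17 = 6060.

6060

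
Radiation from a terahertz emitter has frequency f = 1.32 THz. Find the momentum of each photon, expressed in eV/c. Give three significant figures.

5.46e-3 eV/c

Use h = 6.62607015e-34 J·s, c = 2.99792458e8 m/s, 1 eV = 1.602176634e-19 J.
First convert: f = 1.32 THz = 1.32e12 Hz.
The photon relation is p = hf/c, giving p = 2.917e-30 kg·m/s.
Converting to eV/c: p = 0.005459 eV/c ≈ 5.46e-3 eV/c.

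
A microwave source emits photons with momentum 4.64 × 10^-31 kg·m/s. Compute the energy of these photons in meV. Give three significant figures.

0.868 meV

Use c = 2.99792458 × 10^8 m/s, 1 eV = 1.602176634 × 10^-19 J.
Since E = pc for a photon, E = 1.391 × 10^-22 J.
Converting to meV: E = 0.8682 meV ≈ 0.868 meV.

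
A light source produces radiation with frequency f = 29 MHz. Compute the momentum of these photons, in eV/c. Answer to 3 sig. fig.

1.20e-7 eV/c

Take h = 6.62607015e-34 J·s, c = 2.99792458e8 m/s, 1 eV = 1.602176634e-19 J.
In SI units: f = 29 MHz = 2.9e7 Hz.
Apply p = hf/c: p = 6.410e-35 kg·m/s.
Converting to eV/c: p = 1.199e-7 eV/c ≈ 1.20e-7 eV/c.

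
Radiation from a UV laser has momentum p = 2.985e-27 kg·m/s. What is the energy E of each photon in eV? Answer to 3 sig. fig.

Use c = 2.99792458e8 m/s, 1 eV = 1.602176634e-19 J.
For a photon E = pc, so E = 8.949e-19 J.
Converting to eV: E = 5.585 eV ≈ 5.59 eV.

5.59 eV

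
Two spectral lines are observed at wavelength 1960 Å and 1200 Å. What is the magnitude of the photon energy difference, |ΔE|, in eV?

Using E = hc/λ: E₁ = 1.013e-18 J, E₂ = 1.655e-18 J.
|ΔE| = |1.013e-18 − 1.655e-18| = 6.42e-19 J = 4.01 eV.

4.01 eV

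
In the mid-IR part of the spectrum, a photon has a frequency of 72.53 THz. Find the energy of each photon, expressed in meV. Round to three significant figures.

300 meV

In SI units: f = 72.53 THz = 7.253e13 Hz.
For a photon E = hf, so E = 4.806e-20 J.
Converting to meV: E = 300.0 meV ≈ 300 meV.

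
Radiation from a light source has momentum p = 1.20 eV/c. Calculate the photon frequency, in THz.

(h = 6.62607015·10^-34 J·s, c = 2.99792458·10^8 m/s, 1 eV = 1.602176634·10^-19 J.)
First convert: p = 1.20 eV/c = 6.4131·10^-28 kg·m/s.
Since f = pc/h for a photon, f = 2.902·10^14 Hz.
Converting to THz: f = 290.2 THz ≈ 290 THz.

290 THz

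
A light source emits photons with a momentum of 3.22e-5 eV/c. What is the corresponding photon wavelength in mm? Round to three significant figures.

Use h = 6.62607015e-34 J·s, c = 2.99792458e8 m/s, 1 eV = 1.602176634e-19 J.
First convert: p = 3.22e-5 eV/c = 1.7209e-32 kg·m/s.
Since λ = h/p for a photon, λ = 0.03850 m.
Converting to mm: λ = 38.50 mm ≈ 38.5 mm.

38.5 mm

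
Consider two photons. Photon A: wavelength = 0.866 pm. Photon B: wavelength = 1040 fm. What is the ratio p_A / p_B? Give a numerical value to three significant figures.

1.20

p_A = 7.651·10^-22 kg·m/s (from wavelength = 0.866 pm, via p = h/λ).
p_B = 6.371·10^-22 kg·m/s (from wavelength = 1040 fm, via p = h/λ).
Ratio = 7.651·10^-22 / 6.371·10^-22 = 1.20.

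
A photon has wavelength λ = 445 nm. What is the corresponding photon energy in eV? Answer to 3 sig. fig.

2.79 eV

In SI units: λ = 445 nm = 4.45e-7 m.
For a photon E = hc/λ, so E = 4.464e-19 J.
Converting to eV: E = 2.786 eV ≈ 2.79 eV.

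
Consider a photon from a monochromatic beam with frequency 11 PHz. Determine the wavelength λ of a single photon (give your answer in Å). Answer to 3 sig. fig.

(c = 2.99792458·10^8 m/s.)
Convert to SI: f = 11 PHz = 1.1·10^16 Hz.
For a photon λ = c/f, so λ = 2.725·10^-8 m.
Converting to Å: λ = 272.5 Å ≈ 273 Å.

273 Å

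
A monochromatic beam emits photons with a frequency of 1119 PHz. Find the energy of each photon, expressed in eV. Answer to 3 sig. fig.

Use h = 6.62607015e-34 J·s, 1 eV = 1.602176634e-19 J.
Convert to SI: f = 1119 PHz = 1.119e18 Hz.
Apply E = hf: E = 7.415e-16 J.
Converting to eV: E = 4628 eV ≈ 4630 eV.

4630 eV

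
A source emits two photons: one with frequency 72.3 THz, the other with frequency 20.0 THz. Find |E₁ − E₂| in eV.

Using E = hf: E₁ = 4.791 × 10^-20 J, E₂ = 1.325 × 10^-20 J.
|ΔE| = |4.791 × 10^-20 − 1.325 × 10^-20| = 3.47 × 10^-20 J = 0.216 eV.

0.216 eV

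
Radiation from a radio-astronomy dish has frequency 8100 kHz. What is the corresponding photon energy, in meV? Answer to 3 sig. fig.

(h = 6.62607015e-34 J·s, 1 eV = 1.602176634e-19 J.)
In SI units: f = 8100 kHz = 8.10e6 Hz.
The photon relation is E = hf, giving E = 5.367e-27 J.
Converting to meV: E = 3.350e-5 meV ≈ 3.35e-5 meV.

3.35e-5 meV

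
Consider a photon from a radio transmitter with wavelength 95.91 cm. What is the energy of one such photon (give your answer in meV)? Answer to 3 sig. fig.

Take h = 6.62607015 × 10^-34 J·s, c = 2.99792458 × 10^8 m/s, 1 eV = 1.602176634 × 10^-19 J.
First convert: λ = 95.91 cm = 0.9591 m.
The photon relation is E = hc/λ, giving E = 2.071 × 10^-25 J.
Converting to meV: E = 0.001293 meV ≈ 1.29 × 10^-3 meV.

1.29 × 10^-3 meV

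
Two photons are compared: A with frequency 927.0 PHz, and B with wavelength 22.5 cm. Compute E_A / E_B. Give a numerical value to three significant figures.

E_A = 6.142e-16 J (from frequency = 927.0 PHz, via E = hf).
E_B = 8.829e-25 J (from wavelength = 22.5 cm, via E = hc/λ).
Ratio = 6.142e-16 / 8.829e-25 = 6.96e8.

6.96e8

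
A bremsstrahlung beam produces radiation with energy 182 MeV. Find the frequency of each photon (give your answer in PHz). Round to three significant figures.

4.40·10^7 PHz

In SI units: E = 182 MeV = 2.9160·10^-11 J.
Since f = E/h for a photon, f = 4.401·10^22 Hz.
Converting to PHz: f = 4.401·10^7 PHz ≈ 4.40·10^7 PHz.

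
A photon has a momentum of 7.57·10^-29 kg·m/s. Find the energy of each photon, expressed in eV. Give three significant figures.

(c = 2.99792458·10^8 m/s, 1 eV = 1.602176634·10^-19 J.)
The photon relation is E = pc, giving E = 2.269·10^-20 J.
Converting to eV: E = 0.1416 eV ≈ 0.142 eV.

0.142 eV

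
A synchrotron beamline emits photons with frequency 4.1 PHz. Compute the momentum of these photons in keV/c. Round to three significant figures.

Take h = 6.62607015e-34 J·s, c = 2.99792458e8 m/s, 1 eV = 1.602176634e-19 J.
Convert to SI: f = 4.1 PHz = 4.1e15 Hz.
For a photon p = hf/c, so p = 9.062e-27 kg·m/s.
Converting to keV/c: p = 0.01696 keV/c ≈ 0.0170 keV/c.

0.0170 keV/c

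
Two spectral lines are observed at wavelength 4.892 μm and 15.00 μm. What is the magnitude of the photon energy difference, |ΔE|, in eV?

0.171 eV

Using E = hc/λ: E₁ = 4.0606e-20 J, E₂ = 1.3243e-20 J.
|ΔE| = |4.0606e-20 − 1.3243e-20| = 2.74e-20 J = 0.171 eV.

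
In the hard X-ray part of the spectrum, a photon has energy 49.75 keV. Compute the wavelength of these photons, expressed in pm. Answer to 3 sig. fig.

24.9 pm

In SI units: E = 49.75 keV = 7.9708e-15 J.
Since λ = hc/E for a photon, λ = 2.492e-11 m.
Converting to pm: λ = 24.92 pm ≈ 24.9 pm.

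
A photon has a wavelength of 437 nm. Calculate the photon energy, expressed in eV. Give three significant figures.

In SI units: λ = 437 nm = 4.37e-7 m.
Apply E = hc/λ: E = 4.546e-19 J.
Converting to eV: E = 2.837 eV ≈ 2.84 eV.

2.84 eV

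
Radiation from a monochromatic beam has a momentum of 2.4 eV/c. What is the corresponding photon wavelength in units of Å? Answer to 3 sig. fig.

Convert to SI: p = 2.4 eV/c = 1.2826 × 10^-27 kg·m/s.
Since λ = h/p for a photon, λ = 5.166 × 10^-7 m.
Converting to Å: λ = 5166 Å ≈ 5170 Å.

5170 Å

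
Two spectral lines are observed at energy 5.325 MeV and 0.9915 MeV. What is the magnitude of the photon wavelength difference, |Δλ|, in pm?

Using λ = hc/E: λ₁ = 2.3283 × 10^-13 m, λ₂ = 1.2505 × 10^-12 m.
|Δλ| = |2.3283 × 10^-13 − 1.2505 × 10^-12| = 1.02 × 10^-12 m = 1.02 pm.

1.02 pm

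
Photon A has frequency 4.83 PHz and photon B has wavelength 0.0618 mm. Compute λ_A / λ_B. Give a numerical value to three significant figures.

1.00e-3

λ_A = 6.207e-8 m (from frequency = 4.83 PHz, via λ = c/f).
λ_B = 6.180e-5 m (from wavelength = 0.0618 mm, via λ given directly).
Ratio = 6.207e-8 / 6.180e-5 = 1.00e-3.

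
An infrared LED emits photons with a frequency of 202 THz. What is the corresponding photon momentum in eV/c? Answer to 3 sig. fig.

0.835 eV/c

First convert: f = 202 THz = 2.02e14 Hz.
For a photon p = hf/c, so p = 4.465e-28 kg·m/s.
Converting to eV/c: p = 0.8354 eV/c ≈ 0.835 eV/c.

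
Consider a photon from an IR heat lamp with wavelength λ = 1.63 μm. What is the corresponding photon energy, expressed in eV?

0.761 eV

(h = 6.62607015e-34 J·s, c = 2.99792458e8 m/s, 1 eV = 1.602176634e-19 J.)
First convert: λ = 1.63 μm = 1.63e-6 m.
Apply E = hc/λ: E = 1.219e-19 J.
Converting to eV: E = 0.7606 eV ≈ 0.761 eV.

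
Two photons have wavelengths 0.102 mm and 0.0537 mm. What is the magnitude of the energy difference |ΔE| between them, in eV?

Using E = hc/λ: E₁ = 1.947 × 10^-21 J, E₂ = 3.699 × 10^-21 J.
|ΔE| = |1.947 × 10^-21 − 3.699 × 10^-21| = 1.75 × 10^-21 J = 0.0109 eV.

0.0109 eV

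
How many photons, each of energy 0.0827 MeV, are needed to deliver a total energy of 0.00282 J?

Per-photon energy: E = 1.325e-14 J (from energy = 0.0827 MeV).
N = E_total / E_photon = 0.00282 J / 1.325e-14 J = 2.13e11.

2.13e11 photons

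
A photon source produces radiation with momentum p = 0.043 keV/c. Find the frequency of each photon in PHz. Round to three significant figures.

Use h = 6.62607015e-34 J·s, c = 2.99792458e8 m/s, 1 eV = 1.602176634e-19 J.
First convert: p = 0.043 keV/c = 2.2980e-26 kg·m/s.
Apply f = pc/h: f = 1.040e16 Hz.
Converting to PHz: f = 10.40 PHz ≈ 10.4 PHz.

10.4 PHz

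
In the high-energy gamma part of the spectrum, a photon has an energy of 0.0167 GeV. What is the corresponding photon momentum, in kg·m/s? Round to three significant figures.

8.92 × 10^-21 kg·m/s

Take c = 2.99792458 × 10^8 m/s, 1 eV = 1.602176634 × 10^-19 J.
Convert to SI: E = 0.0167 GeV = 2.6756 × 10^-12 J.
Since p = E/c for a photon, p = 8.925 × 10^-21 kg·m/s.
So p ≈ 8.92 × 10^-21 kg·m/s.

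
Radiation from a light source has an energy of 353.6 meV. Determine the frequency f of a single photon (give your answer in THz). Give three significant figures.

Convert to SI: E = 353.6 meV = 5.6653e-20 J.
The photon relation is f = E/h, giving f = 8.550e13 Hz.
Converting to THz: f = 85.50 THz ≈ 85.5 THz.

85.5 THz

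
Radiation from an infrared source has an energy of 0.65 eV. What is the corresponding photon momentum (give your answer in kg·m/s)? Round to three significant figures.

3.47·10^-28 kg·m/s

Take c = 2.99792458·10^8 m/s, 1 eV = 1.602176634·10^-19 J.
Convert to SI: E = 0.65 eV = 1.0414·10^-19 J.
The photon relation is p = E/c, giving p = 3.474·10^-28 kg·m/s.
So p ≈ 3.47·10^-28 kg·m/s.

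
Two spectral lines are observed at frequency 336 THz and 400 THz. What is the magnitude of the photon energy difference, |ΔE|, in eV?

0.265 eV

Using E = hf: E₁ = 2.226e-19 J, E₂ = 2.650e-19 J.
|ΔE| = |2.226e-19 − 2.650e-19| = 4.24e-20 J = 0.265 eV.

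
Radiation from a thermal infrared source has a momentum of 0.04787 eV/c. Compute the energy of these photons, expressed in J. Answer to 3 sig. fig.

7.67 × 10^-21 J

In SI units: p = 0.04787 eV/c = 2.5583 × 10^-29 kg·m/s.
Since E = pc for a photon, E = 7.670 × 10^-21 J.
So E ≈ 7.67 × 10^-21 J.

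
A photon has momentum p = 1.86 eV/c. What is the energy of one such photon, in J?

2.98e-19 J

In SI units: p = 1.86 eV/c = 9.9404e-28 kg·m/s.
Since E = pc for a photon, E = 2.980e-19 J.
So E ≈ 2.98e-19 J.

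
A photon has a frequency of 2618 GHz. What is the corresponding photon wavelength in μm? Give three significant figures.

Convert to SI: f = 2618 GHz = 2.618e12 Hz.
Apply λ = c/f: λ = 1.145e-4 m.
Converting to μm: λ = 114.5 μm ≈ 115 μm.

115 μm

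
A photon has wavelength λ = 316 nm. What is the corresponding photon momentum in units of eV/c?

3.92 eV/c

In SI units: λ = 316 nm = 3.16e-7 m.
The photon relation is p = h/λ, giving p = 2.097e-27 kg·m/s.
Converting to eV/c: p = 3.924 eV/c ≈ 3.92 eV/c.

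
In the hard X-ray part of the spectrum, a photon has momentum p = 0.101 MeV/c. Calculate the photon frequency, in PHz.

2.44e4 PHz

Take h = 6.62607015e-34 J·s, c = 2.99792458e8 m/s, 1 eV = 1.602176634e-19 J.
In SI units: p = 0.101 MeV/c = 5.3977e-23 kg·m/s.
For a photon f = pc/h, so f = 2.442e19 Hz.
Converting to PHz: f = 24420 PHz ≈ 2.44e4 PHz.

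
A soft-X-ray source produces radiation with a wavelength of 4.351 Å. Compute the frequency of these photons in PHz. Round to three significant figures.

(c = 2.99792458e8 m/s.)
First convert: λ = 4.351 Å = 4.351e-10 m.
For a photon f = c/λ, so f = 6.890e17 Hz.
Converting to PHz: f = 689.0 PHz ≈ 689 PHz.

689 PHz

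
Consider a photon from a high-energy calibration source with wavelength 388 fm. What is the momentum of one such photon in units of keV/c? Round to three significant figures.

3200 keV/c

Take h = 6.62607015e-34 J·s, c = 2.99792458e8 m/s, 1 eV = 1.602176634e-19 J.
In SI units: λ = 388 fm = 3.88e-13 m.
For a photon p = h/λ, so p = 1.708e-21 kg·m/s.
Converting to keV/c: p = 3195 keV/c ≈ 3200 keV/c.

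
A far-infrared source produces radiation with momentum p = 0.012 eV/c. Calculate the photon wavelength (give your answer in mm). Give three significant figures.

0.103 mm

(h = 6.62607015e-34 J·s, c = 2.99792458e8 m/s, 1 eV = 1.602176634e-19 J.)
Convert to SI: p = 0.012 eV/c = 6.4131e-30 kg·m/s.
Apply λ = h/p: λ = 1.033e-4 m.
Converting to mm: λ = 0.1033 mm ≈ 0.103 mm.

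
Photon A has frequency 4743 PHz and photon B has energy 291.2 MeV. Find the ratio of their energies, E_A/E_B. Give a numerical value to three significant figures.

6.74 × 10^-5

E_A = 3.143 × 10^-15 J (from frequency = 4743 PHz, via E = hf).
E_B = 4.666 × 10^-11 J (from energy = 291.2 MeV, via E given directly).
Ratio = 3.143 × 10^-15 / 4.666 × 10^-11 = 6.74 × 10^-5.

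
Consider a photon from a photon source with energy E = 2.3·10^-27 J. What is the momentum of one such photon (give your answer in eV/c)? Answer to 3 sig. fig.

Apply p = E/c: p = 7.672·10^-36 kg·m/s.
Converting to eV/c: p = 1.436·10^-8 eV/c ≈ 1.44·10^-8 eV/c.

1.44·10^-8 eV/c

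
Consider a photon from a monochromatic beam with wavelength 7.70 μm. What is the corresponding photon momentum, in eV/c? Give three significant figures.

First convert: λ = 7.70 μm = 7.70 × 10^-6 m.
Apply p = h/λ: p = 8.605 × 10^-29 kg·m/s.
Converting to eV/c: p = 0.1610 eV/c ≈ 0.161 eV/c.

0.161 eV/c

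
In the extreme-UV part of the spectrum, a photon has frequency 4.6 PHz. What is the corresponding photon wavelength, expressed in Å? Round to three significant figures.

(c = 2.99792458 × 10^8 m/s.)
Convert to SI: f = 4.6 PHz = 4.6 × 10^15 Hz.
For a photon λ = c/f, so λ = 6.517 × 10^-8 m.
Converting to Å: λ = 651.7 Å ≈ 652 Å.

652 Å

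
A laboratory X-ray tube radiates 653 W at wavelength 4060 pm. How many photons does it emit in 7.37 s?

Total energy: E_total = P·t = 653 × 7.37 = 4813 J.
Per-photon energy: E = 4.893 × 10^-17 J.
N = E_total / E_photon = 9.84 × 10^19.

9.84 × 10^19 photons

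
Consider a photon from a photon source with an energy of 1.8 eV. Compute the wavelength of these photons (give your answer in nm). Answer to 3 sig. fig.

689 nm

First convert: E = 1.8 eV = 2.8839·10^-19 J.
Since λ = hc/E for a photon, λ = 6.888·10^-7 m.
Converting to nm: λ = 688.8 nm ≈ 689 nm.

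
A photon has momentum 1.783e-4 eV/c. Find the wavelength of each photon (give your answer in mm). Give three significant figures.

Use h = 6.62607015e-34 J·s, c = 2.99792458e8 m/s, 1 eV = 1.602176634e-19 J.
First convert: p = 1.783e-4 eV/c = 9.5289e-32 kg·m/s.
For a photon λ = h/p, so λ = 0.006954 m.
Converting to mm: λ = 6.954 mm ≈ 6.95 mm.

6.95 mm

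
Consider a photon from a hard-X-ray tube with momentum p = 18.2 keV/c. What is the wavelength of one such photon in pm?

68.1 pm

Take h = 6.62607015 × 10^-34 J·s, c = 2.99792458 × 10^8 m/s, 1 eV = 1.602176634 × 10^-19 J.
First convert: p = 18.2 keV/c = 9.7266 × 10^-24 kg·m/s.
Apply λ = h/p: λ = 6.812 × 10^-11 m.
Converting to pm: λ = 68.12 pm ≈ 68.1 pm.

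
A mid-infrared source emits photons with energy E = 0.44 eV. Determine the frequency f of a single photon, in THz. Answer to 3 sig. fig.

In SI units: E = 0.44 eV = 7.0496 × 10^-20 J.
For a photon f = E/h, so f = 1.064 × 10^14 Hz.
Converting to THz: f = 106.4 THz ≈ 106 THz.

106 THz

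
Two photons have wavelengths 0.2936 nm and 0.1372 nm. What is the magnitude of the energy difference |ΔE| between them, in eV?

Using E = hc/λ: E₁ = 6.7658e-16 J, E₂ = 1.4478e-15 J.
|ΔE| = |6.7658e-16 − 1.4478e-15| = 7.71e-16 J = 4810 eV.

4810 eV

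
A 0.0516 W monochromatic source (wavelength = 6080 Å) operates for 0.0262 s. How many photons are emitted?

Total energy: E_total = P·t = 0.0516 × 0.0262 = 0.001352 J.
Per-photon energy: E = 3.267e-19 J.
N = E_total / E_photon = 4.14e15.

4.14e15 photons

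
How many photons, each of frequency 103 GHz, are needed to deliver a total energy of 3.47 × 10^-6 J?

5.08 × 10^16 photons

Per-photon energy: E = 6.825 × 10^-23 J (from frequency = 103 GHz).
N = E_total / E_photon = 3.47 × 10^-6 J / 6.825 × 10^-23 J = 5.08 × 10^16.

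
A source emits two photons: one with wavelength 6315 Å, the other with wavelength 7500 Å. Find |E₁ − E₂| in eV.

Using E = hc/λ: E₁ = 3.1456 × 10^-19 J, E₂ = 2.6486 × 10^-19 J.
|ΔE| = |3.1456 × 10^-19 − 2.6486 × 10^-19| = 4.97 × 10^-20 J = 0.310 eV.

0.310 eV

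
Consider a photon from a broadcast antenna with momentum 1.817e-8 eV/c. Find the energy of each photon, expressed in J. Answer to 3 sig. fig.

Use c = 2.99792458e8 m/s, 1 eV = 1.602176634e-19 J.
Convert to SI: p = 1.817e-8 eV/c = 9.7106e-36 kg·m/s.
Since E = pc for a photon, E = 2.911e-27 J.
So E ≈ 2.91e-27 J.

2.91e-27 J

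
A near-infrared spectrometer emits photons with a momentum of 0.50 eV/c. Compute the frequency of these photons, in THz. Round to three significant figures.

Use h = 6.62607015e-34 J·s, c = 2.99792458e8 m/s, 1 eV = 1.602176634e-19 J.
Convert to SI: p = 0.50 eV/c = 2.6721e-28 kg·m/s.
Apply f = pc/h: f = 1.209e14 Hz.
Converting to THz: f = 120.9 THz ≈ 121 THz.

121 THz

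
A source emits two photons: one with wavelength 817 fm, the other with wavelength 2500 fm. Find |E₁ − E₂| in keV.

1020 keV

Using E = hc/λ: E₁ = 2.431 × 10^-13 J, E₂ = 7.946 × 10^-14 J.
|ΔE| = |2.431 × 10^-13 − 7.946 × 10^-14| = 1.64 × 10^-13 J = 1020 keV.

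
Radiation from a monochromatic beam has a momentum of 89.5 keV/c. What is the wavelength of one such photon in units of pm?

Use h = 6.62607015e-34 J·s, c = 2.99792458e8 m/s, 1 eV = 1.602176634e-19 J.
First convert: p = 89.5 keV/c = 4.7831e-23 kg·m/s.
The photon relation is λ = h/p, giving λ = 1.385e-11 m.
Converting to pm: λ = 13.85 pm ≈ 13.9 pm.

13.9 pm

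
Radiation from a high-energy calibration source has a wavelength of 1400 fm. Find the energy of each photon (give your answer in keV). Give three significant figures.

In SI units: λ = 1400 fm = 1.4e-12 m.
Since E = hc/λ for a photon, E = 1.419e-13 J.
Converting to keV: E = 885.6 keV ≈ 886 keV.

886 keV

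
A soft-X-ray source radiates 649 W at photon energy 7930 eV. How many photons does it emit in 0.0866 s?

4.42e16 photons

Total energy: E_total = P·t = 649 × 0.0866 = 56.20 J.
Per-photon energy: E = 1.271e-15 J.
N = E_total / E_photon = 4.42e16.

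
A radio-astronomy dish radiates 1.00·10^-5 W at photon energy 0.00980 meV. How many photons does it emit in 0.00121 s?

7.71·10^15 photons

Total energy: E_total = P·t = 1.00·10^-5 × 0.00121 = 1.210·10^-8 J.
Per-photon energy: E = 1.570·10^-24 J.
N = E_total / E_photon = 7.71·10^15.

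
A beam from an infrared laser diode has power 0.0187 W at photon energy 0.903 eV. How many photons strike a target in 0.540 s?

Total energy: E_total = P·t = 0.0187 × 0.540 = 0.01010 J.
Per-photon energy: E = 1.447·10^-19 J.
N = E_total / E_photon = 6.98·10^16.

6.98·10^16 photons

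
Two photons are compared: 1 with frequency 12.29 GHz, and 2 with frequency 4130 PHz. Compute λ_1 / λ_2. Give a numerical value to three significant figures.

3.36e8

λ_1 = 0.02439 m (from frequency = 12.29 GHz, via λ = c/f).
λ_2 = 7.259e-11 m (from frequency = 4130 PHz, via λ = c/f).
Ratio = 0.02439 / 7.259e-11 = 3.36e8.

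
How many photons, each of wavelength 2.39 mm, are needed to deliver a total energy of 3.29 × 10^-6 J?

Per-photon energy: E = 8.311 × 10^-23 J (from wavelength = 2.39 mm).
N = E_total / E_photon = 3.29 × 10^-6 J / 8.311 × 10^-23 J = 3.96 × 10^16.

3.96 × 10^16 photons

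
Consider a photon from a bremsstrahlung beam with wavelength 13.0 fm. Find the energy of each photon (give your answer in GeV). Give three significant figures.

0.0954 GeV

Use h = 6.62607015 × 10^-34 J·s, c = 2.99792458 × 10^8 m/s, 1 eV = 1.602176634 × 10^-19 J.
First convert: λ = 13.0 fm = 1.30 × 10^-14 m.
Since E = hc/λ for a photon, E = 1.528 × 10^-11 J.
Converting to GeV: E = 0.09537 GeV ≈ 0.0954 GeV.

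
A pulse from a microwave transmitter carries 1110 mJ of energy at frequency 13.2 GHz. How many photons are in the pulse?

1.27e23 photons

Per-photon energy: E = 8.746e-24 J (from frequency = 13.2 GHz).
N = E_total / E_photon = 1.11 J / 8.746e-24 J = 1.27e23.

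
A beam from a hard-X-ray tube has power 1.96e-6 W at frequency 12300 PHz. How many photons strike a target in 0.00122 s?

Total energy: E_total = P·t = 1.96e-6 × 0.00122 = 2.391e-9 J.
Per-photon energy: E = 8.150e-15 J.
N = E_total / E_photon = 2.93e5.

2.93e5 photons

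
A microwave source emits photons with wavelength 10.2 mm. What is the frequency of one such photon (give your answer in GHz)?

Convert to SI: λ = 10.2 mm = 0.0102 m.
The photon relation is f = c/λ, giving f = 2.939 × 10^10 Hz.
Converting to GHz: f = 29.39 GHz ≈ 29.4 GHz.

29.4 GHz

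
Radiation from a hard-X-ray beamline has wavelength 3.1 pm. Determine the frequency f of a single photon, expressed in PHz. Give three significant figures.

Take c = 2.99792458e8 m/s.
Convert to SI: λ = 3.1 pm = 3.1e-12 m.
Apply f = c/λ: f = 9.671e19 Hz.
Converting to PHz: f = 96710 PHz ≈ 9.67e4 PHz.

9.67e4 PHz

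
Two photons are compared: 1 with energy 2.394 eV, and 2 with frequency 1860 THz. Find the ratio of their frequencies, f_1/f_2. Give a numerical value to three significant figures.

f_1 = 5.789e14 Hz (from energy = 2.394 eV, via f = E/h).
f_2 = 1.860e15 Hz (from frequency = 1860 THz, via f given directly).
Ratio = 5.789e14 / 1.860e15 = 0.311.

0.311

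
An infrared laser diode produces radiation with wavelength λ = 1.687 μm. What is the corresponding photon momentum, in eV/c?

In SI units: λ = 1.687 μm = 1.687e-6 m.
For a photon p = h/λ, so p = 3.928e-28 kg·m/s.
Converting to eV/c: p = 0.7349 eV/c ≈ 0.735 eV/c.

0.735 eV/c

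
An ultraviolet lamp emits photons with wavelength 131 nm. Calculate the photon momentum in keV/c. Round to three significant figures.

9.46 × 10^-3 keV/c

First convert: λ = 131 nm = 1.31 × 10^-7 m.
Apply p = h/λ: p = 5.058 × 10^-27 kg·m/s.
Converting to keV/c: p = 0.009464 keV/c ≈ 9.46 × 10^-3 keV/c.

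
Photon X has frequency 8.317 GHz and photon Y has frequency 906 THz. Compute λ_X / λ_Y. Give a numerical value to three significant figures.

1.09e5

λ_X = 0.03605 m (from frequency = 8.317 GHz, via λ = c/f).
λ_Y = 3.309e-7 m (from frequency = 906 THz, via λ = c/f).
Ratio = 0.03605 / 3.309e-7 = 1.09e5.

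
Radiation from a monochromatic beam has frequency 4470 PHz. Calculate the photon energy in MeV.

0.0185 MeV

Convert to SI: f = 4470 PHz = 4.47e18 Hz.
The photon relation is E = hf, giving E = 2.962e-15 J.
Converting to MeV: E = 0.01849 MeV ≈ 0.0185 MeV.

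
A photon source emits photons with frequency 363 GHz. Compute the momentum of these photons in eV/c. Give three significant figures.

Take h = 6.62607015·10^-34 J·s, c = 2.99792458·10^8 m/s, 1 eV = 1.602176634·10^-19 J.
Convert to SI: f = 363 GHz = 3.63·10^11 Hz.
The photon relation is p = hf/c, giving p = 8.023·10^-31 kg·m/s.
Converting to eV/c: p = 0.001501 eV/c ≈ 1.50·10^-3 eV/c.

1.50·10^-3 eV/c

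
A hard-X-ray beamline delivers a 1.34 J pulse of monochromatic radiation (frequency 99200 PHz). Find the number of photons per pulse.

Per-photon energy: E = 6.573e-14 J (from frequency = 99200 PHz).
N = E_total / E_photon = 1.34 J / 6.573e-14 J = 2.04e13.

2.04e13 photons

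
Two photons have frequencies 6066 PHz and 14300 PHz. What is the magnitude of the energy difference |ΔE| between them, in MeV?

0.0341 MeV

Using E = hf: E₁ = 4.0194·10^-15 J, E₂ = 9.4753·10^-15 J.
|ΔE| = |4.0194·10^-15 − 9.4753·10^-15| = 5.46·10^-15 J = 0.0341 MeV.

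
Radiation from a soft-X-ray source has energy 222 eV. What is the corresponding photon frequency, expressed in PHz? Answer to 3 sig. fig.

Convert to SI: E = 222 eV = 3.5568·10^-17 J.
The photon relation is f = E/h, giving f = 5.368·10^16 Hz.
Converting to PHz: f = 53.68 PHz ≈ 53.7 PHz.

53.7 PHz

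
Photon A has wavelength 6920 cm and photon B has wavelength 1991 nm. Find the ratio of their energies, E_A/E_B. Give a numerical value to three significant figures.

2.88e-8

E_A = 2.871e-27 J (from wavelength = 6920 cm, via E = hc/λ).
E_B = 9.977e-20 J (from wavelength = 1991 nm, via E = hc/λ).
Ratio = 2.871e-27 / 9.977e-20 = 2.88e-8.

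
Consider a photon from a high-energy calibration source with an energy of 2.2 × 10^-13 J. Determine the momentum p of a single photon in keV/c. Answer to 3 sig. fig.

1370 keV/c

Since p = E/c for a photon, p = 7.338 × 10^-22 kg·m/s.
Converting to keV/c: p = 1373 keV/c ≈ 1370 keV/c.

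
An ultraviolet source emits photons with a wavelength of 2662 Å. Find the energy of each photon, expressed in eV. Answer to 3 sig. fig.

Use h = 6.62607015e-34 J·s, c = 2.99792458e8 m/s, 1 eV = 1.602176634e-19 J.
Convert to SI: λ = 2662 Å = 2.662e-7 m.
For a photon E = hc/λ, so E = 7.462e-19 J.
Converting to eV: E = 4.658 eV ≈ 4.66 eV.

4.66 eV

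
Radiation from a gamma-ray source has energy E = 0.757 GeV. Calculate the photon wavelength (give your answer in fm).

Convert to SI: E = 0.757 GeV = 1.2128e-10 J.
Since λ = hc/E for a photon, λ = 1.638e-15 m.
Converting to fm: λ = 1.638 fm ≈ 1.64 fm.

1.64 fm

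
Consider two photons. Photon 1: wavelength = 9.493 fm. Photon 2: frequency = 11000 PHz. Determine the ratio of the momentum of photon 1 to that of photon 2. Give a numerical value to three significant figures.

p_1 = 6.980e-20 kg·m/s (from wavelength = 9.493 fm, via p = h/λ).
p_2 = 2.431e-23 kg·m/s (from frequency = 11000 PHz, via p = hf/c).
Ratio = 6.980e-20 / 2.431e-23 = 2870.

2870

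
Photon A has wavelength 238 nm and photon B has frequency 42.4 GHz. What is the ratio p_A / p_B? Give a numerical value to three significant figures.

p_A = 2.784e-27 kg·m/s (from wavelength = 238 nm, via p = h/λ).
p_B = 9.371e-32 kg·m/s (from frequency = 42.4 GHz, via p = hf/c).
Ratio = 2.784e-27 / 9.371e-32 = 2.97e4.

2.97e4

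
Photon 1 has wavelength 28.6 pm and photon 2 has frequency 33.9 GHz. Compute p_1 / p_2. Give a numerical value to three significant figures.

p_1 = 2.317 × 10^-23 kg·m/s (from wavelength = 28.6 pm, via p = h/λ).
p_2 = 7.493 × 10^-32 kg·m/s (from frequency = 33.9 GHz, via p = hf/c).
Ratio = 2.317 × 10^-23 / 7.493 × 10^-32 = 3.09 × 10^8.

3.09 × 10^8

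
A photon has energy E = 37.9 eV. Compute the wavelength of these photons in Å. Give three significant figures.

Take h = 6.62607015 × 10^-34 J·s, c = 2.99792458 × 10^8 m/s, 1 eV = 1.602176634 × 10^-19 J.
First convert: E = 37.9 eV = 6.0722 × 10^-18 J.
For a photon λ = hc/E, so λ = 3.271 × 10^-8 m.
Converting to Å: λ = 327.1 Å ≈ 327 Å.

327 Å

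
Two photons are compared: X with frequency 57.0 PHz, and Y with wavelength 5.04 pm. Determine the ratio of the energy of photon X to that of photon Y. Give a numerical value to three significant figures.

9.58·10^-4

E_X = 3.777·10^-17 J (from frequency = 57.0 PHz, via E = hf).
E_Y = 3.941·10^-14 J (from wavelength = 5.04 pm, via E = hc/λ).
Ratio = 3.777·10^-17 / 3.941·10^-14 = 9.58·10^-4.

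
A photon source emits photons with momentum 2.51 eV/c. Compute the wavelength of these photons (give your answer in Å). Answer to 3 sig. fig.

In SI units: p = 2.51 eV/c = 1.3414 × 10^-27 kg·m/s.
For a photon λ = h/p, so λ = 4.940 × 10^-7 m.
Converting to Å: λ = 4940 Å ≈ 4940 Å.

4940 Å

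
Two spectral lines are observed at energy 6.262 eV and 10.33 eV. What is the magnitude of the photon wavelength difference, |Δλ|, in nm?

Using λ = hc/E: λ₁ = 1.9799 × 10^-7 m, λ₂ = 1.2002 × 10^-7 m.
|Δλ| = |1.9799 × 10^-7 − 1.2002 × 10^-7| = 7.80 × 10^-8 m = 78.0 nm.

78.0 nm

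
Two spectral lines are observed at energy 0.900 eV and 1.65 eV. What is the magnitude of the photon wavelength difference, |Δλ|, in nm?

Using λ = hc/E: λ₁ = 1.378 × 10^-6 m, λ₂ = 7.514 × 10^-7 m.
|Δλ| = |1.378 × 10^-6 − 7.514 × 10^-7| = 6.26 × 10^-7 m = 626 nm.

626 nm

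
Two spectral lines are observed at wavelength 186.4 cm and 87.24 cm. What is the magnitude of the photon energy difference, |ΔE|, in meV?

Using E = hc/λ: E₁ = 1.0657e-25 J, E₂ = 2.2770e-25 J.
|ΔE| = |1.0657e-25 − 2.2770e-25| = 1.21e-25 J = 7.56e-4 meV.

7.56e-4 meV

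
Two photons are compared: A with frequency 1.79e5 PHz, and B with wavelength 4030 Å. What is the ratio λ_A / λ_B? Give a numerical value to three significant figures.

4.16e-6

λ_A = 1.675e-12 m (from frequency = 1.79e5 PHz, via λ = c/f).
λ_B = 4.030e-7 m (from wavelength = 4030 Å, via λ given directly).
Ratio = 1.675e-12 / 4.030e-7 = 4.16e-6.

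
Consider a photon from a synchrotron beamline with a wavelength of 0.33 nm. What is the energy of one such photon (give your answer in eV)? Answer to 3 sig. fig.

3760 eV

In SI units: λ = 0.33 nm = 3.3 × 10^-10 m.
Apply E = hc/λ: E = 6.020 × 10^-16 J.
Converting to eV: E = 3757 eV ≈ 3760 eV.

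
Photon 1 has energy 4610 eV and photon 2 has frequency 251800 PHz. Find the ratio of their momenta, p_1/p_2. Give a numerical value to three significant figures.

p_1 = 2.464 × 10^-24 kg·m/s (from energy = 4610 eV, via p = E/c).
p_2 = 5.565 × 10^-22 kg·m/s (from frequency = 251800 PHz, via p = hf/c).
Ratio = 2.464 × 10^-24 / 5.565 × 10^-22 = 4.43 × 10^-3.

4.43 × 10^-3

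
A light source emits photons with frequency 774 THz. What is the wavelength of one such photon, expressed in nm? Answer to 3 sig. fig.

387 nm

Take c = 2.99792458 × 10^8 m/s.
First convert: f = 774 THz = 7.74 × 10^14 Hz.
The photon relation is λ = c/f, giving λ = 3.873 × 10^-7 m.
Converting to nm: λ = 387.3 nm ≈ 387 nm.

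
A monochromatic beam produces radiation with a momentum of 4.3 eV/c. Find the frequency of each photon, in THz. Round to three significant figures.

Take h = 6.62607015e-34 J·s, c = 2.99792458e8 m/s, 1 eV = 1.602176634e-19 J.
Convert to SI: p = 4.3 eV/c = 2.2980e-27 kg·m/s.
Since f = pc/h for a photon, f = 1.040e15 Hz.
Converting to THz: f = 1040 THz ≈ 1040 THz.

1040 THz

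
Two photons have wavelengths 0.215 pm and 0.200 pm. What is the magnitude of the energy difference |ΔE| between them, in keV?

433 keV

Using E = hc/λ: E₁ = 9.239 × 10^-13 J, E₂ = 9.932 × 10^-13 J.
|ΔE| = |9.239 × 10^-13 − 9.932 × 10^-13| = 6.93 × 10^-14 J = 433 keV.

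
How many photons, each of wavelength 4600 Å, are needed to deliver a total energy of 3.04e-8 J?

Per-photon energy: E = 4.318e-19 J (from wavelength = 4600 Å).
N = E_total / E_photon = 3.04e-8 J / 4.318e-19 J = 7.04e10.

7.04e10 photons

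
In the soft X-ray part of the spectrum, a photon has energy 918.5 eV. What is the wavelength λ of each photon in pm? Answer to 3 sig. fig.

1350 pm

First convert: E = 918.5 eV = 1.4716e-16 J.
Apply λ = hc/E: λ = 1.350e-9 m.
Converting to pm: λ = 1350 pm ≈ 1350 pm.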